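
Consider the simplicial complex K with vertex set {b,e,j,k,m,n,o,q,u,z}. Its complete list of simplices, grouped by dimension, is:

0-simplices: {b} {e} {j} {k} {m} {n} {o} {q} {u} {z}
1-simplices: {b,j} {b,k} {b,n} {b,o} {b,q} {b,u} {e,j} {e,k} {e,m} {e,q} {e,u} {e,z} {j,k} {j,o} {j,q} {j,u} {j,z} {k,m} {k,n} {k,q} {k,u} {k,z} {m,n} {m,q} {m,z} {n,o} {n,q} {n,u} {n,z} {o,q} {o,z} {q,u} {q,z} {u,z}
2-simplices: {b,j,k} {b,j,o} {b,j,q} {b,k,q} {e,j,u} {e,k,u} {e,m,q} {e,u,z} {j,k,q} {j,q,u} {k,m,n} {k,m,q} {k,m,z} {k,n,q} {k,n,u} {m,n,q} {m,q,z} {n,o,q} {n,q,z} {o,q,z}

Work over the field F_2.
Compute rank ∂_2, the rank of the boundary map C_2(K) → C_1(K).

rank∂_2=18

n_0=10 n_1=34 n_2=20  [Z2]
∂1: piv[bj,bk,bn,bo,bq,bu,ej,em,ez] rk=9  ker:ek,eq,eu,jk,jo,jq,ju,jz,km,kn,kq,ku,kz,mn,mq,mz,no,nq,nu,nz,oq,oz,qu,qz,uz
∂2: piv[bjk,bjo,bjq,bkq,eju,eku,emq,euz,jqu,kmn,kmq,kmz,knq,knu,mqz,noq,nqz,oqz] rk=18  ker:jkq,mnq
rk∂_2=18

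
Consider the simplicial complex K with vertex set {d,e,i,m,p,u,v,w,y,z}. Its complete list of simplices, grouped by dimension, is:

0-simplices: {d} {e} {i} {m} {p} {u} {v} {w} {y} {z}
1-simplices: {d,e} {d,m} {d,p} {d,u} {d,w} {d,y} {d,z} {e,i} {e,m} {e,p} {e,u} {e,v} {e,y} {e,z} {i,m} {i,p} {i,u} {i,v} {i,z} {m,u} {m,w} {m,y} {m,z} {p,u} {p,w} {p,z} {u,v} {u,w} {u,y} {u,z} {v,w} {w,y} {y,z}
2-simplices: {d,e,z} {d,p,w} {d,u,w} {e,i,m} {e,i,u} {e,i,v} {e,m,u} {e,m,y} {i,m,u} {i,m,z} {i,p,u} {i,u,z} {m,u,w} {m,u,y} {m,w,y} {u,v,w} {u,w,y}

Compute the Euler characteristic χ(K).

χ(K)=-6

n_0=10 n_1=33 n_2=17
χ=+10−33+17=-6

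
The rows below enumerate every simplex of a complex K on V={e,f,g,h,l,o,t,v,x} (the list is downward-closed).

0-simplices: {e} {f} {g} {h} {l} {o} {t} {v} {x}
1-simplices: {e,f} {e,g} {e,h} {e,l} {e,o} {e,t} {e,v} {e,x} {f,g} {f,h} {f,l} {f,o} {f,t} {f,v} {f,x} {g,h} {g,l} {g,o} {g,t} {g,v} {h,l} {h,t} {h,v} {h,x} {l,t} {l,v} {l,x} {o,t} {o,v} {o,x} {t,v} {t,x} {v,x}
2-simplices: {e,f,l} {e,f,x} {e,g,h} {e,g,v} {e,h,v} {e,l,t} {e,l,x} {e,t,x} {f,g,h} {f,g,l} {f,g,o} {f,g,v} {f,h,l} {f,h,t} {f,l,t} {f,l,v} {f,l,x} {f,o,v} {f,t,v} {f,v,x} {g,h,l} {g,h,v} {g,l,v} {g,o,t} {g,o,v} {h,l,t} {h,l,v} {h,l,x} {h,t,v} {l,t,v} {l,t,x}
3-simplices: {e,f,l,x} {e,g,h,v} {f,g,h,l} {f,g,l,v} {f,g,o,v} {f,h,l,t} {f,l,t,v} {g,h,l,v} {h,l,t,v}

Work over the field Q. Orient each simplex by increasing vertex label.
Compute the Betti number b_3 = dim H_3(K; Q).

n_0=9 n_1=33 n_2=31 n_3=9  [Q]
∂1: piv[ef,eg,eh,el,eo,et,ev,ex] rk=8  ker:fg,fh,fl,fo,ft,fv,fx,gh,gl,go,gt,gv,hl,ht,hv,hx,lt,lv,lx,ot,ov,ox,tv,tx,vx
∂2: piv[efl,efx,egh,egv,ehv,elt,elx,etx,fgh,fgl,fgo,fgv,fhl,fht,flt,flv,fov,ftv,fvx,got,hlx] rk=21  ker:flx,ghl,ghv,glv,gov,hlt,hlv,htv,ltv,ltx
∂3: piv[eflx,eghv,fghl,fglv,fgov,fhlt,fltv,ghlv,hltv] rk=9
b_3=(9−9)−0=0

b_3=0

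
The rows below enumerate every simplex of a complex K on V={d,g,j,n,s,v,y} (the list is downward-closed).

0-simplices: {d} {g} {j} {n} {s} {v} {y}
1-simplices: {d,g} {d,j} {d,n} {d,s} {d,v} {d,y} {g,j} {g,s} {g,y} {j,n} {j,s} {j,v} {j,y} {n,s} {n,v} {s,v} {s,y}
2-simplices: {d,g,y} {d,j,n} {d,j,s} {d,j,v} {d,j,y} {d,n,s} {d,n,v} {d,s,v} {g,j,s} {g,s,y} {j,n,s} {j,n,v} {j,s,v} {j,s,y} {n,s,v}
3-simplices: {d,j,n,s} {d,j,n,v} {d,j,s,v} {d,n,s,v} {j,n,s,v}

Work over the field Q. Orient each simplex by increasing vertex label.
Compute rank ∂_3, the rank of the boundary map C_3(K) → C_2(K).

n_0=7 n_1=17 n_2=15 n_3=5  [Q]
∂1: piv[dg,dj,dn,ds,dv,dy] rk=6  ker:gj,gs,gy,jn,js,jv,jy,ns,nv,sv,sy
∂2: piv[dgy,djn,djs,djv,djy,dns,dnv,dsv,gjs,gsy,jsy] rk=11  ker:jns,jnv,jsv,nsv
∂3: piv[djns,djnv,djsv,dnsv] rk=4  ker:jnsv
rk∂_3=4

rank∂_3=4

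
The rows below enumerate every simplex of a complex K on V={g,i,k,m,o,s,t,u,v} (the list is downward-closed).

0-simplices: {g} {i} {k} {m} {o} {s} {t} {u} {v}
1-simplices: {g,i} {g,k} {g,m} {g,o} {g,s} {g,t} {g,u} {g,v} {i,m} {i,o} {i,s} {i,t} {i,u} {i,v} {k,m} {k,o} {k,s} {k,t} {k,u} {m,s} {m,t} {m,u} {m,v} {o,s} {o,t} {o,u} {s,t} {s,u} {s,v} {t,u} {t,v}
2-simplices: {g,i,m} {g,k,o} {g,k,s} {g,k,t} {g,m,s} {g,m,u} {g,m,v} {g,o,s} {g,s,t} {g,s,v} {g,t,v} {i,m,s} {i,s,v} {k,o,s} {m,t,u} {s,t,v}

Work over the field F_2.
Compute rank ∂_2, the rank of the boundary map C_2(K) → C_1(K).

rank∂_2=14

n_0=9 n_1=31 n_2=16  [Z2]
∂1: piv[gi,gk,gm,go,gs,gt,gu,gv] rk=8  ker:im,io,is,it,iu,iv,km,ko,ks,kt,ku,ms,mt,mu,mv,os,ot,ou,st,su,sv,tu,tv
∂2: piv[gim,gko,gks,gkt,gms,gmu,gmv,gos,gst,gsv,gtv,ims,isv,mtu] rk=14  ker:kos,stv
rk∂_2=14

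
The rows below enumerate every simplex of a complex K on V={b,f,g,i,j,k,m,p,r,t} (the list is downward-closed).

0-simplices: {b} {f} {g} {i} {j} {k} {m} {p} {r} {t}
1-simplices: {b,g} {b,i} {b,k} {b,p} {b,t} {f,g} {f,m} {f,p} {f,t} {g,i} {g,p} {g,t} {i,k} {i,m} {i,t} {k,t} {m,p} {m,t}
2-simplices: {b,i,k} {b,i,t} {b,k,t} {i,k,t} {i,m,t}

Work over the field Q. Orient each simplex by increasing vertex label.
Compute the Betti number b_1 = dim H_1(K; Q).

n_0=10 n_1=18 n_2=5  [Q]
∂1: piv[bg,bi,bk,bp,bt,fg,fm] rk=7  ker:fp,ft,gi,gp,gt,ik,im,it,kt,mp,mt
∂2: piv[bik,bit,bkt,imt] rk=4  ker:ikt
b_1=(18−7)−4=7

b_1=7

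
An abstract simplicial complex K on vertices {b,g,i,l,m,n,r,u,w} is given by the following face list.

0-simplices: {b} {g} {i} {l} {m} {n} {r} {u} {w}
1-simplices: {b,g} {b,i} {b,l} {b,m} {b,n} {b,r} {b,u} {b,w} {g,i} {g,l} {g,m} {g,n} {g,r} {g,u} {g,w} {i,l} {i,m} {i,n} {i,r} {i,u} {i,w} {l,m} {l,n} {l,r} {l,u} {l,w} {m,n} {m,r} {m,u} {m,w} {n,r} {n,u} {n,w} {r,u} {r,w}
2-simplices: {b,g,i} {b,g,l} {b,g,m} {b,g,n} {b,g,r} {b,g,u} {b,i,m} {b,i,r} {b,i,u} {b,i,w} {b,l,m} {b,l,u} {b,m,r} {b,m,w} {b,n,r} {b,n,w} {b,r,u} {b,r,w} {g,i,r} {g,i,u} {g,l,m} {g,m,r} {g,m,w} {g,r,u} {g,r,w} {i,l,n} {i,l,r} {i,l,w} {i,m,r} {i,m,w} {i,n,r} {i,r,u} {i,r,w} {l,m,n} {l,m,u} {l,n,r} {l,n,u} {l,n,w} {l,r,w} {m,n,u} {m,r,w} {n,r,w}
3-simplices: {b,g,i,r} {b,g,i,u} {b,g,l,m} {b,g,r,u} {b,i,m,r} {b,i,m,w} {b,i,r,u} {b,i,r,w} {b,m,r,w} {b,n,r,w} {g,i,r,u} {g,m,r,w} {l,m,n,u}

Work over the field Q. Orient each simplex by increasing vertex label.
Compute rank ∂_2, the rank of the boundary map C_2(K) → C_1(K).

rank∂_2=26

n_0=9 n_1=35 n_2=42 n_3=13  [Q]
∂1: piv[bg,bi,bl,bm,bn,br,bu,bw] rk=8  ker:gi,gl,gm,gn,gr,gu,gw,il,im,in,ir,iu,iw,lm,ln,lr,lu,lw,mn,mr,mu,mw,nr,nu,nw,ru,rw
∂2: piv[bgi,bgl,bgm,bgn,bgr,bgu,bim,bir,biu,biw,blm,blu,bmr,bmw,bnr,bnw,bru,brw,gmw,iln,ilr,ilw,inr,lmn,lmu,lnu] rk=26  ker:gir,giu,glm,gmr,gru,grw,imr,imw,iru,irw,lnr,lnw,lrw,mnu,mrw,nrw
∂3: piv[bgir,bgiu,bglm,bgru,bimr,bimw,biru,birw,bmrw,bnrw,gmrw,lmnu] rk=12  ker:giru
rk∂_2=26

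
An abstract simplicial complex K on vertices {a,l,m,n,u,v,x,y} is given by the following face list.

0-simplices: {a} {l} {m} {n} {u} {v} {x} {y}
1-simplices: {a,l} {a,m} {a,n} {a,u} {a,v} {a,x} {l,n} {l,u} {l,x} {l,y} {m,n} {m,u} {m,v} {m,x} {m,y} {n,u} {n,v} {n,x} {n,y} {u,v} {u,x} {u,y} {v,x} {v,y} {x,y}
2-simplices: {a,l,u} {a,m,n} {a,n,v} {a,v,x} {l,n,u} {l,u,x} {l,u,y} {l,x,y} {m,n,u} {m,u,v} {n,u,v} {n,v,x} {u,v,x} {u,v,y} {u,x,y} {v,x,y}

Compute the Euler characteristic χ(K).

χ(K)=-1

n_0=8 n_1=25 n_2=16
χ=+8−25+16=-1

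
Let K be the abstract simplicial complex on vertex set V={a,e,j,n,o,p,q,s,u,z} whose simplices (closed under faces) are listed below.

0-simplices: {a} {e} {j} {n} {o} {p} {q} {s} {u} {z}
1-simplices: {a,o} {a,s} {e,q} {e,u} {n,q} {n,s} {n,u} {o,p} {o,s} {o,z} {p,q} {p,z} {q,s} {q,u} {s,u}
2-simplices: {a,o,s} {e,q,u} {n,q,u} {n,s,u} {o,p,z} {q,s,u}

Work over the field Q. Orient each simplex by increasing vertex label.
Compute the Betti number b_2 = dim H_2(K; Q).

n_0=10 n_1=15 n_2=6  [Q]
∂1: piv[ao,as,eq,eu,nq,ns,op,oz] rk=8  ker:nu,os,pq,pz,qs,qu,su
∂2: piv[aos,equ,nqu,nsu,opz,qsu] rk=6
b_2=(6−6)−0=0

b_2=0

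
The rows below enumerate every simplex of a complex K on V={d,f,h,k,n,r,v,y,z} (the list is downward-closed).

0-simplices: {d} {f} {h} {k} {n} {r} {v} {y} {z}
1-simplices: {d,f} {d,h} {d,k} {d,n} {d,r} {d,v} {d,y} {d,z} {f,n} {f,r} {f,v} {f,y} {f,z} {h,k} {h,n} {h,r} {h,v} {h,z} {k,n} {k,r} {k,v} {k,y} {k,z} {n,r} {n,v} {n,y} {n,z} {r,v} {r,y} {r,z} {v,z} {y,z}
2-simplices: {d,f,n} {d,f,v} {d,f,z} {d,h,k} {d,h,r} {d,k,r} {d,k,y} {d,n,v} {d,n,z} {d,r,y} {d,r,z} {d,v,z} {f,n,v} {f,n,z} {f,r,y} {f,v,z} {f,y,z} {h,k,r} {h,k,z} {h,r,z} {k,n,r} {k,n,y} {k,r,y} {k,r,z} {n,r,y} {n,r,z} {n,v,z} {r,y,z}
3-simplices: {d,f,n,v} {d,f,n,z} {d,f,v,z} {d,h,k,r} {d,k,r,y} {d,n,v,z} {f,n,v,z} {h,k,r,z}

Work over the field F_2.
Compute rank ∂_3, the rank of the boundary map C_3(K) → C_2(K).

rank∂_3=7

n_0=9 n_1=32 n_2=28 n_3=8  [Z2]
∂1: piv[df,dh,dk,dn,dr,dv,dy,dz] rk=8  ker:fn,fr,fv,fy,fz,hk,hn,hr,hv,hz,kn,kr,kv,ky,kz,nr,nv,ny,nz,rv,ry,rz,vz,yz
∂2: piv[dfn,dfv,dfz,dhk,dhr,dkr,dky,dnv,dnz,dry,drz,dvz,fry,fyz,hkz,hrz,knr,kny,nrz,ryz] rk=20  ker:fnv,fnz,fvz,hkr,kry,krz,nry,nvz
∂3: piv[dfnv,dfnz,dfvz,dhkr,dkry,dnvz,hkrz] rk=7  ker:fnvz
rk∂_3=7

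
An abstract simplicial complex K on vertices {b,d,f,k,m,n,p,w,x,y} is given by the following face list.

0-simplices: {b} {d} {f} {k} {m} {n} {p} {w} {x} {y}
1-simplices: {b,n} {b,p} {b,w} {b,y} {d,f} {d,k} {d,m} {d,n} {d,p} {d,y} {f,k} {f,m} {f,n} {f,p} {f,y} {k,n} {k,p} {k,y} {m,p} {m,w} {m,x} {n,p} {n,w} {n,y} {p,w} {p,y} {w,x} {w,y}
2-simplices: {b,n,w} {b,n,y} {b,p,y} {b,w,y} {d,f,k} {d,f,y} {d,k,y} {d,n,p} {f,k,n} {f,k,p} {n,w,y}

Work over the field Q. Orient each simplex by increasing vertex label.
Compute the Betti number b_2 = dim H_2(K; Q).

n_0=10 n_1=28 n_2=11  [Q]
∂1: piv[bn,bp,bw,by,df,dk,dm,dn,mx] rk=9  ker:dp,dy,fk,fm,fn,fp,fy,kn,kp,ky,mp,mw,np,nw,ny,pw,py,wx,wy
∂2: piv[bnw,bny,bpy,bwy,dfk,dfy,dky,dnp,fkn,fkp] rk=10  ker:nwy
b_2=(11−10)−0=1

b_2=1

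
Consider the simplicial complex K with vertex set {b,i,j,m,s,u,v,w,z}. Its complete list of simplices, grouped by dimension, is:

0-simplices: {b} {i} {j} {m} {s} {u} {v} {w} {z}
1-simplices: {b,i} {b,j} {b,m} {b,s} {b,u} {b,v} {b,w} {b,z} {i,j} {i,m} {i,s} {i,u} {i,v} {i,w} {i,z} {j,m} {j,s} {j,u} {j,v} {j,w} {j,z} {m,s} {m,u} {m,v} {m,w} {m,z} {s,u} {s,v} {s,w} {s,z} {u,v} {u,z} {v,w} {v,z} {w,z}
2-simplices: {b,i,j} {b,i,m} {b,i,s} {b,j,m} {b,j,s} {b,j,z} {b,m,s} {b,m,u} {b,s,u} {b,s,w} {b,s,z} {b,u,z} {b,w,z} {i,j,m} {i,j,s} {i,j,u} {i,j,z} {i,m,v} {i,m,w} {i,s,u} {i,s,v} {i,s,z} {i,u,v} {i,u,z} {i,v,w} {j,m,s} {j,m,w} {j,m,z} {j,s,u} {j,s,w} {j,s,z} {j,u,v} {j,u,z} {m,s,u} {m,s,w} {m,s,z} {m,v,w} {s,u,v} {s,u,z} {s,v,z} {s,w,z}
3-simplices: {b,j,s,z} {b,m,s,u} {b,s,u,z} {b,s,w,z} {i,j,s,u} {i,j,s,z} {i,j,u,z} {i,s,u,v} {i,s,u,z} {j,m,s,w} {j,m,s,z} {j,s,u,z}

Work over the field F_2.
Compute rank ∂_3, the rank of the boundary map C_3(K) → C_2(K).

rank∂_3=11

n_0=9 n_1=35 n_2=41 n_3=12  [Z2]
∂1: piv[bi,bj,bm,bs,bu,bv,bw,bz] rk=8  ker:ij,im,is,iu,iv,iw,iz,jm,js,ju,jv,jw,jz,ms,mu,mv,mw,mz,su,sv,sw,sz,uv,uz,vw,vz,wz
∂2: piv[bij,bim,bis,bjm,bjs,bjz,bms,bmu,bsu,bsw,bsz,buz,bwz,iju,ijz,imv,imw,isu,isv,iuv,ivw,jmw,jmz,jsw,juv,svz] rk=26  ker:ijm,ijs,isz,iuz,jms,jsu,jsz,juz,msu,msw,msz,mvw,suv,suz,swz
∂3: piv[bjsz,bmsu,bsuz,bswz,ijsu,ijsz,ijuz,isuv,isuz,jmsw,jmsz] rk=11  ker:jsuz
rk∂_3=11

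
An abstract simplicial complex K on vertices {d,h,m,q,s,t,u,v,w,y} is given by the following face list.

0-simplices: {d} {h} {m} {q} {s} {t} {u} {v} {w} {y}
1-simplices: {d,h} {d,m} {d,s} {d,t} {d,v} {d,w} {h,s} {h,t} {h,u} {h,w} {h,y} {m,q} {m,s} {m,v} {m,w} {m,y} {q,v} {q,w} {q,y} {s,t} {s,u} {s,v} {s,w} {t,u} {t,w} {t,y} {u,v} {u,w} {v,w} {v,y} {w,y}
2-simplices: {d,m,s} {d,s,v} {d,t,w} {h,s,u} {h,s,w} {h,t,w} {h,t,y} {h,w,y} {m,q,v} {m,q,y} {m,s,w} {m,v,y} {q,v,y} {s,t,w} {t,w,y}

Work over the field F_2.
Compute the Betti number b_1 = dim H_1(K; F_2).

n_0=10 n_1=31 n_2=15  [Z2]
∂1: piv[dh,dm,ds,dt,dv,dw,hu,hy,mq] rk=9  ker:hs,ht,hw,ms,mv,mw,my,qv,qw,qy,st,su,sv,sw,tu,tw,ty,uv,uw,vw,vy,wy
∂2: piv[dms,dsv,dtw,hsu,hsw,htw,hty,hwy,mqv,mqy,msw,mvy,stw] rk=13  ker:qvy,twy
b_1=(31−9)−13=9

b_1=9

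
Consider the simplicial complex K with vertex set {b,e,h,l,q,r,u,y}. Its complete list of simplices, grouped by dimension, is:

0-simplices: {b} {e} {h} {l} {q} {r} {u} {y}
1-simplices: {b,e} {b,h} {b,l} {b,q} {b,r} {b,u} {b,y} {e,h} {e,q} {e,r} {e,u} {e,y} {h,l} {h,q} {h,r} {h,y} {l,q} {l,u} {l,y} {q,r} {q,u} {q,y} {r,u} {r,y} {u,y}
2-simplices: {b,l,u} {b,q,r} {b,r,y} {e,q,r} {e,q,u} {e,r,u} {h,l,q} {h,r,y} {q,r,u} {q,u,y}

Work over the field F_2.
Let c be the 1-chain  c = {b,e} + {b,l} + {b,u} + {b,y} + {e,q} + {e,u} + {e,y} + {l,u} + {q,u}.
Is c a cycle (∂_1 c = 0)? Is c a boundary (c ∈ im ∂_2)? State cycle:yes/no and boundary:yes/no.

n_0=8 n_1=25 n_2=10  [Z2]
∂1: piv[be,bh,bl,bq,br,bu,by] rk=7  ker:eh,eq,er,eu,ey,hl,hq,hr,hy,lq,lu,ly,qr,qu,qy,ru,ry,uy
∂2: piv[blu,bqr,bry,eqr,equ,eru,hlq,hry,quy] rk=9  ker:qru
∂1c = 0
c vs im∂2: residual ≠ 0 ⇒ not boundary

cycle:yes boundary:no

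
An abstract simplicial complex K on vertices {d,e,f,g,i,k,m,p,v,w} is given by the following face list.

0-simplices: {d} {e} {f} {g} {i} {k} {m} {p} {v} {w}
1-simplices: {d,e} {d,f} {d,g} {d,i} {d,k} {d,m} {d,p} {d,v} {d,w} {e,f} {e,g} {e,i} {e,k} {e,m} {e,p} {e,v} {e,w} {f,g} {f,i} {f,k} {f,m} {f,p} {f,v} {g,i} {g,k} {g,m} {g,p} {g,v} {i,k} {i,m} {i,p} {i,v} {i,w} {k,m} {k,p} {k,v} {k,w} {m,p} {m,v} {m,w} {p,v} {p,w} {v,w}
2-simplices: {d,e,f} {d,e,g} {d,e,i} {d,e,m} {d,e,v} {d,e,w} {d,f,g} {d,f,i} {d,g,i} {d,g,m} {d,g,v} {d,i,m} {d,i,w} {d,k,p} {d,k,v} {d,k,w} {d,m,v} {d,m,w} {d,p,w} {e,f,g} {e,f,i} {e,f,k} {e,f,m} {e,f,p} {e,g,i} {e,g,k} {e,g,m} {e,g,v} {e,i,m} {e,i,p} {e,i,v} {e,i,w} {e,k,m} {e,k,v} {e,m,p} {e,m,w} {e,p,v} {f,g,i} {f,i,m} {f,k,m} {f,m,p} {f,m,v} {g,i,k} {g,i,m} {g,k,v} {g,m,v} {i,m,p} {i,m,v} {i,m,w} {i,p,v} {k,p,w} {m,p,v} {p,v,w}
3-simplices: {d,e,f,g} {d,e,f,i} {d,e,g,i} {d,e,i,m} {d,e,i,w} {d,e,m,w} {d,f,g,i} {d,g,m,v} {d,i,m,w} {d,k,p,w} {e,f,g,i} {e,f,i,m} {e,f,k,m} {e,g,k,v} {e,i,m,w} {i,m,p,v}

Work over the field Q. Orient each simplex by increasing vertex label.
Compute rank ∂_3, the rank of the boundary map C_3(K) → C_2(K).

n_0=10 n_1=43 n_2=53 n_3=16  [Q]
∂1: piv[de,df,dg,di,dk,dm,dp,dv,dw] rk=9  ker:ef,eg,ei,ek,em,ep,ev,ew,fg,fi,fk,fm,fp,fv,gi,gk,gm,gp,gv,ik,im,ip,iv,iw,km,kp,kv,kw,mp,mv,mw,pv,pw,vw
∂2: piv[def,deg,dei,dem,dev,dew,dfg,dfi,dgi,dgm,dgv,dim,diw,dkp,dkv,dkw,dmv,dmw,dpw,efk,efm,efp,egk,eip,eiv,ekm,ekv,emp,epv,fmv,gik,pvw] rk=32  ker:efg,efi,egi,egm,egv,eim,eiw,emw,fgi,fim,fkm,fmp,gim,gkv,gmv,imp,imv,imw,ipv,kpw,mpv
∂3: piv[defg,defi,degi,deim,deiw,demw,dfgi,dgmv,dimw,dkpw,efim,efkm,egkv,impv] rk=14  ker:efgi,eimw
rk∂_3=14

rank∂_3=14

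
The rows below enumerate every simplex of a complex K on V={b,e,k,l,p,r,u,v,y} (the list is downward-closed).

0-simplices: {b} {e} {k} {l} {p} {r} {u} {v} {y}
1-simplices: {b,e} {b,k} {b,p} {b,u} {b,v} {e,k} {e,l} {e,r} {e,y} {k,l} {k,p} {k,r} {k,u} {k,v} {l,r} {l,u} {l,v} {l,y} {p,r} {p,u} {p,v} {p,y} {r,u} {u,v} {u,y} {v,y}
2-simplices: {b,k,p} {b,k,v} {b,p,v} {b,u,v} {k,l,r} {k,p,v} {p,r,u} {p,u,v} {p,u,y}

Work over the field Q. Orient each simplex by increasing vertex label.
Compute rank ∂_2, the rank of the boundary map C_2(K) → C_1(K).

rank∂_2=8

n_0=9 n_1=26 n_2=9  [Q]
∂1: piv[be,bk,bp,bu,bv,el,er,ey] rk=8  ker:ek,kl,kp,kr,ku,kv,lr,lu,lv,ly,pr,pu,pv,py,ru,uv,uy,vy
∂2: piv[bkp,bkv,bpv,buv,klr,pru,puv,puy] rk=8  ker:kpv
rk∂_2=8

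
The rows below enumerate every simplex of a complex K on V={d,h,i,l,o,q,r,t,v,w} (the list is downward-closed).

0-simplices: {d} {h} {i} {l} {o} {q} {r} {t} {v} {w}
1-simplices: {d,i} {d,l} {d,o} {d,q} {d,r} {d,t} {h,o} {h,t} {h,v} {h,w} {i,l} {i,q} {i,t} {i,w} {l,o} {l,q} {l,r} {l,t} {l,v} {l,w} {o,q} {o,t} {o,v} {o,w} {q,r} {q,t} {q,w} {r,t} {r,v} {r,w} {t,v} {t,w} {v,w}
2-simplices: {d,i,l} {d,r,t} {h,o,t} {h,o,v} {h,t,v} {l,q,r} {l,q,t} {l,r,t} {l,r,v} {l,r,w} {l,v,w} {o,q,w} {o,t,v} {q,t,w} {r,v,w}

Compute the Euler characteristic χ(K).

χ(K)=-8

n_0=10 n_1=33 n_2=15
χ=+10−33+15=-8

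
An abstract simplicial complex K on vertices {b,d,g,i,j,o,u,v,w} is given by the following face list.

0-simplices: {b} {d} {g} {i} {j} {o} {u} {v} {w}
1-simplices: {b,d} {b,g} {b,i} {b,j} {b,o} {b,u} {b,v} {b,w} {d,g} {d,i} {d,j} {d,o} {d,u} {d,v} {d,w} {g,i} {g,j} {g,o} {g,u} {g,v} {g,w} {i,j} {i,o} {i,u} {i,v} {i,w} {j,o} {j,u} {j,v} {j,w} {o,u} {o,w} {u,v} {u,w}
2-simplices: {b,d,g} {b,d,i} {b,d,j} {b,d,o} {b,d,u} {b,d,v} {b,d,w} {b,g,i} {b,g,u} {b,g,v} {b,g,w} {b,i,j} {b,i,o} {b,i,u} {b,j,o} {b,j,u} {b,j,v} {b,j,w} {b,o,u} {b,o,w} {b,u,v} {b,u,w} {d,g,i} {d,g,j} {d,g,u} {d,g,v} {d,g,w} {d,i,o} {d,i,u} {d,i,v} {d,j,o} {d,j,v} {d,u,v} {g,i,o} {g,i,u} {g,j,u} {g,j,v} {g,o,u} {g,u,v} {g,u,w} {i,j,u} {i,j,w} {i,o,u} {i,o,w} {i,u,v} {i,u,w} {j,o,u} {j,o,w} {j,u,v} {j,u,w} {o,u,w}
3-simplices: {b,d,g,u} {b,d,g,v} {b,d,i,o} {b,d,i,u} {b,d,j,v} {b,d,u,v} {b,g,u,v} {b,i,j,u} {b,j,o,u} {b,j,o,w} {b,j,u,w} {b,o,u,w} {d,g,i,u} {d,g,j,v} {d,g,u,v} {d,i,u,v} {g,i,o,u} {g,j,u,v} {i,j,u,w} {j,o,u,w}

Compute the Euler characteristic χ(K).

χ(K)=6

n_0=9 n_1=34 n_2=51 n_3=20
χ=+9−34+51−20=6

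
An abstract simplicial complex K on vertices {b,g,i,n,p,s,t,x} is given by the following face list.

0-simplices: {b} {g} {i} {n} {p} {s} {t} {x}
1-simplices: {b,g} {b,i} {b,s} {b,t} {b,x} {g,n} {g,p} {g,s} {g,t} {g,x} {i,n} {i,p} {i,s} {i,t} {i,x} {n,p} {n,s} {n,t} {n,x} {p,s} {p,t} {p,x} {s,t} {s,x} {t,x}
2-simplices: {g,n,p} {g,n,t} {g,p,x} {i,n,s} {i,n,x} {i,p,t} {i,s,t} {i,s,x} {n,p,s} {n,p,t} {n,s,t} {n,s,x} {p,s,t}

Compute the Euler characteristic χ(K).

χ(K)=-4

n_0=8 n_1=25 n_2=13
χ=+8−25+13=-4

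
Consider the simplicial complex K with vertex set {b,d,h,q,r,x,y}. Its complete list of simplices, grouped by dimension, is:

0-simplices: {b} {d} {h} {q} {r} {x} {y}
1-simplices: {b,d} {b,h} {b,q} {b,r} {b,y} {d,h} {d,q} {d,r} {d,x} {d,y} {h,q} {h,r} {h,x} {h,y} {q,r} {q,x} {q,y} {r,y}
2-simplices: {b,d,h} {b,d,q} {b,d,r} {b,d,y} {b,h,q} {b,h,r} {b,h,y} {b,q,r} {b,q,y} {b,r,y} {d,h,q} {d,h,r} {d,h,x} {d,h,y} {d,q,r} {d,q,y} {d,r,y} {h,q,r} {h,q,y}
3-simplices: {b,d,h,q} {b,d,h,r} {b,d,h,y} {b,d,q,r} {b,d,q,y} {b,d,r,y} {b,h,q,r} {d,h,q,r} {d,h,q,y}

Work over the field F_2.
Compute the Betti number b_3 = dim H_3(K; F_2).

n_0=7 n_1=18 n_2=19 n_3=9  [Z2]
∂1: piv[bd,bh,bq,br,by,dx] rk=6  ker:dh,dq,dr,dy,hq,hr,hx,hy,qr,qx,qy,ry
∂2: piv[bdh,bdq,bdr,bdy,bhq,bhr,bhy,bqr,bqy,bry,dhx] rk=11  ker:dhq,dhr,dhy,dqr,dqy,dry,hqr,hqy
∂3: piv[bdhq,bdhr,bdhy,bdqr,bdqy,bdry,bhqr,dhqy] rk=8  ker:dhqr
b_3=(9−8)−0=1

b_3=1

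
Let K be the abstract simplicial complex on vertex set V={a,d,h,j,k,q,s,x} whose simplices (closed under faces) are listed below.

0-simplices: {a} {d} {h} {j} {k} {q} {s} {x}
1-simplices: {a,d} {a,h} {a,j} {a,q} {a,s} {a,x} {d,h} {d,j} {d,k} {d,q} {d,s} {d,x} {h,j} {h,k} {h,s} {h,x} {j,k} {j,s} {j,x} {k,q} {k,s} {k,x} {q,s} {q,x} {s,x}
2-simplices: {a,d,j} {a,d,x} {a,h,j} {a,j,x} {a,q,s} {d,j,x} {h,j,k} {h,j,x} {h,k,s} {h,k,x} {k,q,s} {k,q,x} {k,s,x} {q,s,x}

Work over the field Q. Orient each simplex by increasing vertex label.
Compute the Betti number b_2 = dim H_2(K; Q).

b_2=2

n_0=8 n_1=25 n_2=14  [Q]
∂1: piv[ad,ah,aj,aq,as,ax,dk] rk=7  ker:dh,dj,dq,ds,dx,hj,hk,hs,hx,jk,js,jx,kq,ks,kx,qs,qx,sx
∂2: piv[adj,adx,ahj,ajx,aqs,hjk,hjx,hks,hkx,kqs,kqx,ksx] rk=12  ker:djx,qsx
b_2=(14−12)−0=2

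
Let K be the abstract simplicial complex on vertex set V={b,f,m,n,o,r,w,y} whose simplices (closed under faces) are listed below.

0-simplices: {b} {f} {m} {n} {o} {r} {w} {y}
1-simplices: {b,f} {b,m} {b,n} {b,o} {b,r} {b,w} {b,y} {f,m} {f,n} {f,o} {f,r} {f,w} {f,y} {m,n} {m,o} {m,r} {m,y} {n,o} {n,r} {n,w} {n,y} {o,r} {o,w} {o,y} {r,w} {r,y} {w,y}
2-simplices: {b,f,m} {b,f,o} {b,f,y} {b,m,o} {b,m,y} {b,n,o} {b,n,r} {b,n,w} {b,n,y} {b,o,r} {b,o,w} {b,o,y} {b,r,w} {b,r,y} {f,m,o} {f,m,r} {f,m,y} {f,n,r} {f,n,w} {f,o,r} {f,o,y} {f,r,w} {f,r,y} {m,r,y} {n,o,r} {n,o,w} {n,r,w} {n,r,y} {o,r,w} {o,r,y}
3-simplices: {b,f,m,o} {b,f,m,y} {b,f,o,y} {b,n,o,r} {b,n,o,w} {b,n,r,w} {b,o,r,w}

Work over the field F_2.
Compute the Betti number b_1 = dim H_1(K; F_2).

b_1=2

n_0=8 n_1=27 n_2=30 n_3=7  [Z2]
∂1: piv[bf,bm,bn,bo,br,bw,by] rk=7  ker:fm,fn,fo,fr,fw,fy,mn,mo,mr,my,no,nr,nw,ny,or,ow,oy,rw,ry,wy
∂2: piv[bfm,bfo,bfy,bmo,bmy,bno,bnr,bnw,bny,bor,bow,boy,brw,bry,fmr,fnr,fnw,for] rk=18  ker:fmo,fmy,foy,frw,fry,mry,nor,now,nrw,nry,orw,ory
∂3: piv[bfmo,bfmy,bfoy,bnor,bnow,bnrw,borw] rk=7
b_1=(27−7)−18=2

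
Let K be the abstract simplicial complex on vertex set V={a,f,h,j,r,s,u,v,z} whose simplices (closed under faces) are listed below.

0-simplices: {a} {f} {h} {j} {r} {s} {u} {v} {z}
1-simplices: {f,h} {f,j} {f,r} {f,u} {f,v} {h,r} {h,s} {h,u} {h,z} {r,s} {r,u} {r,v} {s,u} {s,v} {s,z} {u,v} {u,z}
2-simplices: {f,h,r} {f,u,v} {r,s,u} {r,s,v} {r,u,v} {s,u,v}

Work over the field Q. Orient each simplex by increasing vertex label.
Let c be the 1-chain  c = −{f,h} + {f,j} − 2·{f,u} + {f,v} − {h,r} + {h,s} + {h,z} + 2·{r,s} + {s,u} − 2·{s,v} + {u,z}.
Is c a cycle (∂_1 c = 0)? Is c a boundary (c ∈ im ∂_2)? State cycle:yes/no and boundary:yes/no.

cycle:no boundary:no

n_0=9 n_1=17 n_2=6  [Q]
∂1: piv[fh,fj,fr,fu,fv,hs,hz] rk=7  ker:hr,hu,rs,ru,rv,su,sv,sz,uv,uz
∂2: piv[fhr,fuv,rsu,rsv,ruv] rk=5  ker:suv
∂1c = {f} − 2·{h} + {j} − 3·{r} + 4·{s} − 2·{u} − {v} + 2·{z}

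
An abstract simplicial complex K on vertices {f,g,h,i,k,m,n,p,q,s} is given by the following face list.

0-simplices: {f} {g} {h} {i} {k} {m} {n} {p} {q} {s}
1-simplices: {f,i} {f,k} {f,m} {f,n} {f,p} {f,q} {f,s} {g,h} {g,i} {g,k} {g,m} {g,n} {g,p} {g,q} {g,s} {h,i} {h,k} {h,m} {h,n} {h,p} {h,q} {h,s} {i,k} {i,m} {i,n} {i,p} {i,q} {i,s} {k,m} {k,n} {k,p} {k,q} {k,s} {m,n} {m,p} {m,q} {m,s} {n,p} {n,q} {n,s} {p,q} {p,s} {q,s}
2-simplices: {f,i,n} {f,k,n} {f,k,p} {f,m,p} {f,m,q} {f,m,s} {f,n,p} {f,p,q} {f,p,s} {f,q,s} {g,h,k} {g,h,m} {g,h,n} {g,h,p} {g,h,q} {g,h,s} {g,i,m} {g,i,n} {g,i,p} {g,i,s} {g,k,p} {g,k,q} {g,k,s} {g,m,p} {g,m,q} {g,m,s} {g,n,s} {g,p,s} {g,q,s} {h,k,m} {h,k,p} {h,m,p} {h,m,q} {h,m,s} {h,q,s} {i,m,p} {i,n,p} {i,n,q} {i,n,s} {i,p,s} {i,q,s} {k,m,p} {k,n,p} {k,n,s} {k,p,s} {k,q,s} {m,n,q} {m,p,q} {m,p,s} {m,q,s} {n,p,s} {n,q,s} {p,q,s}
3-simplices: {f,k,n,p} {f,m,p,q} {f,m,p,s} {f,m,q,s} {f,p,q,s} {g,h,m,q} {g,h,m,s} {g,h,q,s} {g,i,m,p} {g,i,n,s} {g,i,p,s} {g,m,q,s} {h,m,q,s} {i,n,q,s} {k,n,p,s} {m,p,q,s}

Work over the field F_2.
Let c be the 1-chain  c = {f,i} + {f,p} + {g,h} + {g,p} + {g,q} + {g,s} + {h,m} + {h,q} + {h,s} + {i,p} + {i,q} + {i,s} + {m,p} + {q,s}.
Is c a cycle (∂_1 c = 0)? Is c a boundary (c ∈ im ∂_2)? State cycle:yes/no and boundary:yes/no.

cycle:yes boundary:yes

n_0=10 n_1=43 n_2=53 n_3=16  [Z2]
∂1: piv[fi,fk,fm,fn,fp,fq,fs,gh,gi] rk=9  ker:gk,gm,gn,gp,gq,gs,hi,hk,hm,hn,hp,hq,hs,ik,im,in,ip,iq,is,km,kn,kp,kq,ks,mn,mp,mq,ms,np,nq,ns,pq,ps,qs
∂2: piv[fin,fkn,fkp,fmp,fmq,fms,fnp,fpq,fps,fqs,ghk,ghm,ghn,ghp,ghq,ghs,gim,gin,gip,gis,gkp,gkq,gks,gmp,gmq,gms,gns,hkm,inp,inq,iqs,mnq] rk=32  ker:gps,gqs,hkp,hmp,hmq,hms,hqs,imp,ins,ips,kmp,knp,kns,kps,kqs,mpq,mps,mqs,nps,nqs,pqs
∂3: piv[fknp,fmpq,fmps,fmqs,fpqs,ghmq,ghms,ghqs,gimp,gins,gips,gmqs,inqs,knps] rk=14  ker:hmqs,mpqs
∂1c = 0
c vs im∂2: reduces to 0 ⇒ boundary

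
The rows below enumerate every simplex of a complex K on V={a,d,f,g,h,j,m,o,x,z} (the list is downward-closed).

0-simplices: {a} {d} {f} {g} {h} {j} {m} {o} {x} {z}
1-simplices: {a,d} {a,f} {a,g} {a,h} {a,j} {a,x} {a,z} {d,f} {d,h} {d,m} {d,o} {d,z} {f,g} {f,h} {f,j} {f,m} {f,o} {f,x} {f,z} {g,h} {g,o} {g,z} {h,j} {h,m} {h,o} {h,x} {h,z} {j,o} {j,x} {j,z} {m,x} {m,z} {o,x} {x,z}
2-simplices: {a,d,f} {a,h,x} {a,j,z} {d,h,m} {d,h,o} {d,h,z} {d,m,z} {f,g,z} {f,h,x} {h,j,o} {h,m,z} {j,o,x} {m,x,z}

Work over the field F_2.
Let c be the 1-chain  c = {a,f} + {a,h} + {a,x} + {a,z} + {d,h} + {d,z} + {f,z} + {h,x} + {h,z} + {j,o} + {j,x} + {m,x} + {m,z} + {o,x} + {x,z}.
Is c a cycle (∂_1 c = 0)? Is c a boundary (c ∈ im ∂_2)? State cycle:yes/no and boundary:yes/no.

cycle:yes boundary:no

n_0=10 n_1=34 n_2=13  [Z2]
∂1: piv[ad,af,ag,ah,aj,ax,az,dm,do] rk=9  ker:df,dh,dz,fg,fh,fj,fm,fo,fx,fz,gh,go,gz,hj,hm,ho,hx,hz,jo,jx,jz,mx,mz,ox,xz
∂2: piv[adf,ahx,ajz,dhm,dho,dhz,dmz,fgz,fhx,hjo,jox,mxz] rk=12  ker:hmz
∂1c = 0
c vs im∂2: residual ≠ 0 ⇒ not boundary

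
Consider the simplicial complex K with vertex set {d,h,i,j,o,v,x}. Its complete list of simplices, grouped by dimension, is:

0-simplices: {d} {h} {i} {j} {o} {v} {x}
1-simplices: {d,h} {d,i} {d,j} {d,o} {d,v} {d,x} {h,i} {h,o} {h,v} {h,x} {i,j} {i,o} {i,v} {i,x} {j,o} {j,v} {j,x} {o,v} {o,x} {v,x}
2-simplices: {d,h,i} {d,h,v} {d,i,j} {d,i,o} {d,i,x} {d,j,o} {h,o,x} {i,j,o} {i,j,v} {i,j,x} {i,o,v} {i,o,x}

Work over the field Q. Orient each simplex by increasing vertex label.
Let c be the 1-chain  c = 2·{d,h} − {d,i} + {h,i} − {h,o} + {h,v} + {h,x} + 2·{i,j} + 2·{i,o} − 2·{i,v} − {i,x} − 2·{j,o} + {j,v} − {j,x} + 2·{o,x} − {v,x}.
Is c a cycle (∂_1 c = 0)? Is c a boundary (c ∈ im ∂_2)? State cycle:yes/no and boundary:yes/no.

n_0=7 n_1=20 n_2=12  [Q]
∂1: piv[dh,di,dj,do,dv,dx] rk=6  ker:hi,ho,hv,hx,ij,io,iv,ix,jo,jv,jx,ov,ox,vx
∂2: piv[dhi,dhv,dij,dio,dix,djo,hox,ijv,ijx,iov,iox] rk=11  ker:ijo
∂1c = −{d} − {i} + 4·{j} − 3·{o} + {v}

cycle:no boundary:no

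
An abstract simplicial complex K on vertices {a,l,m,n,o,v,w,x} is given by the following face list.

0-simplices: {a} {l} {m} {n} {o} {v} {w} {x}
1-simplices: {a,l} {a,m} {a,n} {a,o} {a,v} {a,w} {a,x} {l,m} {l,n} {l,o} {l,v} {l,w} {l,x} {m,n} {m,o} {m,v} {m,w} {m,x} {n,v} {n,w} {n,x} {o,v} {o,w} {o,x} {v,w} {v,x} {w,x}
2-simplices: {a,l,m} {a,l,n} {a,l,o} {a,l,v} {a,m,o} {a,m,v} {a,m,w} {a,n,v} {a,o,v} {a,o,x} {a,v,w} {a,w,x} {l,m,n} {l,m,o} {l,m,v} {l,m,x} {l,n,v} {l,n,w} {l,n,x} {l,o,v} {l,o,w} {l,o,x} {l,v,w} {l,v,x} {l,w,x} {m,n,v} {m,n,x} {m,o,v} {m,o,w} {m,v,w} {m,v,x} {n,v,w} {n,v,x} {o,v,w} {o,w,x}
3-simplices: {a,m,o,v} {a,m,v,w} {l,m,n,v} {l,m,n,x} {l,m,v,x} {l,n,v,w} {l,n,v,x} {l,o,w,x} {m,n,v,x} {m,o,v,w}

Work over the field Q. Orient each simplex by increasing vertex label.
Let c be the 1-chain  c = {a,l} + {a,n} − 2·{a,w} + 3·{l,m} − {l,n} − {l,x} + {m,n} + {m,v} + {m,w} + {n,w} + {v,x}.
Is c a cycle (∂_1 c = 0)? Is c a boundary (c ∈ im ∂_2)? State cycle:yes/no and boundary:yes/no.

n_0=8 n_1=27 n_2=35 n_3=10  [Q]
∂1: piv[al,am,an,ao,av,aw,ax] rk=7  ker:lm,ln,lo,lv,lw,lx,mn,mo,mv,mw,mx,nv,nw,nx,ov,ow,ox,vw,vx,wx
∂2: piv[alm,aln,alo,alv,amo,amv,amw,anv,aov,aox,avw,awx,lmn,lmx,lnw,lnx,low,lox,lvw,lvx] rk=20  ker:lmo,lmv,lnv,lov,lwx,mnv,mnx,mov,mow,mvw,mvx,nvw,nvx,ovw,owx
∂3: piv[amov,amvw,lmnv,lmnx,lmvx,lnvw,lnvx,lowx,movw] rk=9  ker:mnvx
∂1c = 0
c vs im∂2: reduces to 0 ⇒ boundary

cycle:yes boundary:yes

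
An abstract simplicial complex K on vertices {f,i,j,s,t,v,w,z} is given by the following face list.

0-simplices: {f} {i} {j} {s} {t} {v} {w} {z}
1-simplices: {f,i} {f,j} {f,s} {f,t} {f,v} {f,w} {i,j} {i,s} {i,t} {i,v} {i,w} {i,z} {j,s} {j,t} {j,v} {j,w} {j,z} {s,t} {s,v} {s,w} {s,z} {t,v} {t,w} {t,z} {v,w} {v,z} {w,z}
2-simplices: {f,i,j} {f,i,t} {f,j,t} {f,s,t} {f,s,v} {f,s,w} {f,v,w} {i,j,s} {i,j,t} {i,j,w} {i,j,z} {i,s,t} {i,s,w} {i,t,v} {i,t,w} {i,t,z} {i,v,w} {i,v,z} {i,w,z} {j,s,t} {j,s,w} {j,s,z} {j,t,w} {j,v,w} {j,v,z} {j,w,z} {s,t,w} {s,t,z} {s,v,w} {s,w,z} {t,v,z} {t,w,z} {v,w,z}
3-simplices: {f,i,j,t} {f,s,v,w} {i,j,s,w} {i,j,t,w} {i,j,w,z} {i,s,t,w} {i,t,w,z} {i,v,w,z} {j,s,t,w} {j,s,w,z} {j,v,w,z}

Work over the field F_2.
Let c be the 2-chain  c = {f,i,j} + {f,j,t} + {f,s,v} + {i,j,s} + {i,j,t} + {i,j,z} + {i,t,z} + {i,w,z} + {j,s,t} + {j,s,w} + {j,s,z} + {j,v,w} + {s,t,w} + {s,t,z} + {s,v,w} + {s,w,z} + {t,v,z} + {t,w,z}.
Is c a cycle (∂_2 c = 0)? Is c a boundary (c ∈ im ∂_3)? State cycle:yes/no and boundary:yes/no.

cycle:no boundary:no

n_0=8 n_1=27 n_2=33 n_3=11  [Z2]
∂1: piv[fi,fj,fs,ft,fv,fw,iz] rk=7  ker:ij,is,it,iv,iw,js,jt,jv,jw,jz,st,sv,sw,sz,tv,tw,tz,vw,vz,wz
∂2: piv[fij,fit,fjt,fst,fsv,fsw,fvw,ijs,ijw,ijz,ist,isw,itv,itw,itz,ivw,ivz,iwz,jsz,jvw] rk=20  ker:ijt,jst,jsw,jtw,jvz,jwz,stw,stz,svw,swz,tvz,twz,vwz
∂3: piv[fijt,fsvw,ijsw,ijtw,ijwz,istw,itwz,ivwz,jstw,jswz,jvwz] rk=11
∂2c = {f,i} + {f,s} + {f,t} + {f,v} + {i,s} + {i,w} + {i,z} + {j,t} + {j,v} + {s,t} + {s,z} + {t,v} + {v,z} + {w,z}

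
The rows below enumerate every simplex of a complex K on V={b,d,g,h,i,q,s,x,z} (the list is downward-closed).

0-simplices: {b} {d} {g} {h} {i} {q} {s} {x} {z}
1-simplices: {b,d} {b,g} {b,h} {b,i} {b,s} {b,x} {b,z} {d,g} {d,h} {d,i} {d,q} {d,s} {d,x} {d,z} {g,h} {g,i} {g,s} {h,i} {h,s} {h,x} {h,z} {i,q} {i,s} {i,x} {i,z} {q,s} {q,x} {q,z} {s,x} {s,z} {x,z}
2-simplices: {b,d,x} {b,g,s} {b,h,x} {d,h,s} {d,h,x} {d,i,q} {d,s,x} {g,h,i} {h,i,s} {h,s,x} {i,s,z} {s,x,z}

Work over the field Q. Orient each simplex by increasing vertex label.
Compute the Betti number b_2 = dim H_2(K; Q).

b_2=1

n_0=9 n_1=31 n_2=12  [Q]
∂1: piv[bd,bg,bh,bi,bs,bx,bz,dq] rk=8  ker:dg,dh,di,ds,dx,dz,gh,gi,gs,hi,hs,hx,hz,iq,is,ix,iz,qs,qx,qz,sx,sz,xz
∂2: piv[bdx,bgs,bhx,dhs,dhx,diq,dsx,ghi,his,isz,sxz] rk=11  ker:hsx
b_2=(12−11)−0=1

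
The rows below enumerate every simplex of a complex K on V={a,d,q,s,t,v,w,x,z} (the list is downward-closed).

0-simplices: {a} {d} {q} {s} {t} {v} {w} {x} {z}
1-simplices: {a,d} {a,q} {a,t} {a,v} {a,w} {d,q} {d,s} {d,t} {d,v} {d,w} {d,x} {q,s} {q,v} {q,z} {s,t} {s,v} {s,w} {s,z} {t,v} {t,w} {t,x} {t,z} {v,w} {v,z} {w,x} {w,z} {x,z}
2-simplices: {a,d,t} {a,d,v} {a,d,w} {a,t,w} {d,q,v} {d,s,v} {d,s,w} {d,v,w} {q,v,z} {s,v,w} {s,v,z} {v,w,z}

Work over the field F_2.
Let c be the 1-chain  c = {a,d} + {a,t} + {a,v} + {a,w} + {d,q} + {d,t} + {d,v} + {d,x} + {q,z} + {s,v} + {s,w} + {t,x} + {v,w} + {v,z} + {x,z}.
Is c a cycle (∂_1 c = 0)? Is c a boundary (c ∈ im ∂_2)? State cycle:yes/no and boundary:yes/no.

n_0=9 n_1=27 n_2=12  [Z2]
∂1: piv[ad,aq,at,av,aw,ds,dx,qz] rk=8  ker:dq,dt,dv,dw,qs,qv,st,sv,sw,sz,tv,tw,tx,tz,vw,vz,wx,wz,xz
∂2: piv[adt,adv,adw,atw,dqv,dsv,dsw,dvw,qvz,svz,vwz] rk=11  ker:svw
∂1c = {d} + {t} + {v} + {w} + {x} + {z}

cycle:no boundary:no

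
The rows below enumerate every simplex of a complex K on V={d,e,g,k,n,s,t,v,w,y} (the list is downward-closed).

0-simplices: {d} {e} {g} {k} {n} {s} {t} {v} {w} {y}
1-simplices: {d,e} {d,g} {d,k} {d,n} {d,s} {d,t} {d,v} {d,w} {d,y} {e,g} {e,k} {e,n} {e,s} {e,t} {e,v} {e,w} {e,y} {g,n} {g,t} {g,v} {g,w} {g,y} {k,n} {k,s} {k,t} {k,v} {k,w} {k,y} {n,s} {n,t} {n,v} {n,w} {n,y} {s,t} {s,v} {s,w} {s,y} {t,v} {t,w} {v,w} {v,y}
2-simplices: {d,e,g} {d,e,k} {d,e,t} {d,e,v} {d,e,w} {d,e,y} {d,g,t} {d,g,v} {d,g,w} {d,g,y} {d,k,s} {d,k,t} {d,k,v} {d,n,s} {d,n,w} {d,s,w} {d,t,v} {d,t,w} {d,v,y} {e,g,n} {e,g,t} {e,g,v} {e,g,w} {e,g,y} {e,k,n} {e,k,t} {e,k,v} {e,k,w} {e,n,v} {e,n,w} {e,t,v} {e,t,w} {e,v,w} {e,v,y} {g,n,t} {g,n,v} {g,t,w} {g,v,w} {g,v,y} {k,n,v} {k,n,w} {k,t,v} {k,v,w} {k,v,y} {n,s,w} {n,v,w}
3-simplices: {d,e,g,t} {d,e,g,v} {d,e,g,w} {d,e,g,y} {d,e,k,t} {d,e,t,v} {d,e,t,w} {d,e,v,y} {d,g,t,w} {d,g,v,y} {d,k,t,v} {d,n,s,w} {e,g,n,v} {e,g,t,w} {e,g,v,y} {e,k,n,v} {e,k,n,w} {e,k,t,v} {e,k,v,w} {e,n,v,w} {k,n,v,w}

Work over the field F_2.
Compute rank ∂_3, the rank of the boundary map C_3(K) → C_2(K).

n_0=10 n_1=41 n_2=46 n_3=21  [Z2]
∂1: piv[de,dg,dk,dn,ds,dt,dv,dw,dy] rk=9  ker:eg,ek,en,es,et,ev,ew,ey,gn,gt,gv,gw,gy,kn,ks,kt,kv,kw,ky,ns,nt,nv,nw,ny,st,sv,sw,sy,tv,tw,vw,vy
∂2: piv[deg,dek,det,dev,dew,dey,dgt,dgv,dgw,dgy,dks,dkt,dkv,dns,dnw,dsw,dtv,dtw,dvy,egn,ekn,ekw,env,enw,evw,gnt,kvy] rk=27  ker:egt,egv,egw,egy,ekt,ekv,etv,etw,evy,gnv,gtw,gvw,gvy,knv,knw,ktv,kvw,nsw,nvw
∂3: piv[degt,degv,degw,degy,dekt,detv,detw,devy,dgtw,dgvy,dktv,dnsw,egnv,eknv,eknw,ektv,ekvw,envw] rk=18  ker:egtw,egvy,knvw
rk∂_3=18

rank∂_3=18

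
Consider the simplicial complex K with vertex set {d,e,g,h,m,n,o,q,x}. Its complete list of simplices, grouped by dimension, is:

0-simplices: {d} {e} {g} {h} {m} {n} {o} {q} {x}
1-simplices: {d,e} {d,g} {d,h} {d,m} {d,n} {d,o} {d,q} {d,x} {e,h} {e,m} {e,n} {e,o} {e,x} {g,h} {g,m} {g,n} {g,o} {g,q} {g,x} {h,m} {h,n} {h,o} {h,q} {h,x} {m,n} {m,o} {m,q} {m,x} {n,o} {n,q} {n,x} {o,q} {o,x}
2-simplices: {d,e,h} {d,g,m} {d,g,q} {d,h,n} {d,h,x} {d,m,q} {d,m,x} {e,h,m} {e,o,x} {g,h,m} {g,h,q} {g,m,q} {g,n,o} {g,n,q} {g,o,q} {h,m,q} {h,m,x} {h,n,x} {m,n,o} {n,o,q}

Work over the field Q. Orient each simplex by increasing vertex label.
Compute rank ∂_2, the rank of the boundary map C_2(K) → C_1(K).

rank∂_2=17

n_0=9 n_1=33 n_2=20  [Q]
∂1: piv[de,dg,dh,dm,dn,do,dq,dx] rk=8  ker:eh,em,en,eo,ex,gh,gm,gn,go,gq,gx,hm,hn,ho,hq,hx,mn,mo,mq,mx,no,nq,nx,oq,ox
∂2: piv[deh,dgm,dgq,dhn,dhx,dmq,dmx,ehm,eox,ghm,ghq,gno,gnq,goq,hmx,hnx,mno] rk=17  ker:gmq,hmq,noq
rk∂_2=17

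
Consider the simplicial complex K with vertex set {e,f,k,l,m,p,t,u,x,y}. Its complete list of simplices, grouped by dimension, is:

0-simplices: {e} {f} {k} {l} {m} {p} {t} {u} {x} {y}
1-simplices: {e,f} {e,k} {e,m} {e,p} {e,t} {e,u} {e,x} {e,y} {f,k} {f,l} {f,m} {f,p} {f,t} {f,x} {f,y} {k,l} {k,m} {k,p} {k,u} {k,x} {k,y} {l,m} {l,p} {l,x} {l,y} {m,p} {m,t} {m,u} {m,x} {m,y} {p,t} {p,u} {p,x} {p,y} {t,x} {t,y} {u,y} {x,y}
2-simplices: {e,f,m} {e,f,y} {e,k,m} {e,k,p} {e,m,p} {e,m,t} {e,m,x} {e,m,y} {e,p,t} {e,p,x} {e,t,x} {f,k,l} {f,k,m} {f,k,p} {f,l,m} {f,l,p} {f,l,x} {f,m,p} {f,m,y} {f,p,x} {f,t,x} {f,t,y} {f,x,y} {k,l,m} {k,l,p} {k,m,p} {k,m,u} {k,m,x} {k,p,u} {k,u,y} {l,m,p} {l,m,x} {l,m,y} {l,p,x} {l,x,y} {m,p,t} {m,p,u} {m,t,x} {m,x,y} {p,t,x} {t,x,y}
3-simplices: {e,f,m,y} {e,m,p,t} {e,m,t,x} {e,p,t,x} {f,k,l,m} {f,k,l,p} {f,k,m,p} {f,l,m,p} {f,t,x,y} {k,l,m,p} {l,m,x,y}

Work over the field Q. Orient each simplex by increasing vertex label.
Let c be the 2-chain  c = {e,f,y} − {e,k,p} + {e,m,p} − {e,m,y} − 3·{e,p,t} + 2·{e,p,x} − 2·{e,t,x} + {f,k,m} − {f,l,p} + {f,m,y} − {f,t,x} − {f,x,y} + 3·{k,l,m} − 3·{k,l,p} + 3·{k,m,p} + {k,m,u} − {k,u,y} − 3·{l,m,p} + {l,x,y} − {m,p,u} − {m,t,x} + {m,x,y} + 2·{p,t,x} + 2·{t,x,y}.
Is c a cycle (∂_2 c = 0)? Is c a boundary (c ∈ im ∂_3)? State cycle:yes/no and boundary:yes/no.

n_0=10 n_1=38 n_2=41 n_3=11  [Q]
∂1: piv[ef,ek,em,ep,et,eu,ex,ey,fl] rk=9  ker:fk,fm,fp,ft,fx,fy,kl,km,kp,ku,kx,ky,lm,lp,lx,ly,mp,mt,mu,mx,my,pt,pu,px,py,tx,ty,uy,xy
∂2: piv[efm,efy,ekm,ekp,emp,emt,emx,emy,ept,epx,etx,fkl,fkm,fkp,flm,flp,flx,fpx,ftx,fty,fxy,kmu,kmx,kpu,kuy,lmy] rk=26  ker:fmp,fmy,klm,klp,kmp,lmp,lmx,lpx,lxy,mpt,mpu,mtx,mxy,ptx,txy
∂3: piv[efmy,empt,emtx,eptx,fklm,fklp,fkmp,flmp,ftxy,lmxy] rk=10  ker:klmp
∂2c = {e,f} − {e,k} − {e,p} + {e,t} + {f,k} − {f,l} + {f,p} − {f,t} + {f,y} + 2·{k,m} − {k,p} − 2·{k,u} + {k,y} − {l,p} + {l,x} − {l,y} − {m,t} + 2·{m,u} + 2·{m,x} − {m,y} − {p,t} − {p,u} − 2·{t,y} − {u,y} + 3·{x,y}

cycle:no boundary:no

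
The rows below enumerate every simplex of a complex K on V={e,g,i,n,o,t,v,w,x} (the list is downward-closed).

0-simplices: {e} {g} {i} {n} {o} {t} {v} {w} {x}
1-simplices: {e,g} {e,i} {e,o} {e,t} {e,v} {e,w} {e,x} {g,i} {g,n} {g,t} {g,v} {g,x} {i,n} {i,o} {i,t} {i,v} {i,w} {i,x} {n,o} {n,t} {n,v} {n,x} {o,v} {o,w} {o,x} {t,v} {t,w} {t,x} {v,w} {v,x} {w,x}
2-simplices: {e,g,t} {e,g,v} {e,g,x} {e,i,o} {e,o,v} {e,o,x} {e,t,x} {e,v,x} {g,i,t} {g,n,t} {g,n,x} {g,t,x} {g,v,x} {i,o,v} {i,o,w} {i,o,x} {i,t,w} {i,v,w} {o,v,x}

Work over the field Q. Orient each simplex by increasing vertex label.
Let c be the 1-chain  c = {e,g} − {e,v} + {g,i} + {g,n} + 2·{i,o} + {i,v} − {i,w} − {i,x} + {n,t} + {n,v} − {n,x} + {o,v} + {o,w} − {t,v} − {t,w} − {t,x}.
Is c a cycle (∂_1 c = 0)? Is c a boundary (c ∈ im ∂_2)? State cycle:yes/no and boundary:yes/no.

cycle:no boundary:no

n_0=9 n_1=31 n_2=19  [Q]
∂1: piv[eg,ei,eo,et,ev,ew,ex,gn] rk=8  ker:gi,gt,gv,gx,in,io,it,iv,iw,ix,no,nt,nv,nx,ov,ow,ox,tv,tw,tx,vw,vx,wx
∂2: piv[egt,egv,egx,eio,eov,eox,etx,evx,git,gnt,gnx,iov,iow,iox,itw,ivw] rk=16  ker:gtx,gvx,ovx
∂1c = −{g} + 4·{t} + {v} − {w} − 3·{x}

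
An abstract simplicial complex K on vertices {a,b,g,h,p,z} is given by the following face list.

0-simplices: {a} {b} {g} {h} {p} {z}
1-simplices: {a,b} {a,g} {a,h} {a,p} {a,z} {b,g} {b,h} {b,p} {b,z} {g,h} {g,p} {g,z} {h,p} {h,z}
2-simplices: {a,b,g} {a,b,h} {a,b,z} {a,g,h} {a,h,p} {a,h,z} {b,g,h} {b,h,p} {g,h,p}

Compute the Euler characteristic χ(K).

n_0=6 n_1=14 n_2=9
χ=+6−14+9=1

χ(K)=1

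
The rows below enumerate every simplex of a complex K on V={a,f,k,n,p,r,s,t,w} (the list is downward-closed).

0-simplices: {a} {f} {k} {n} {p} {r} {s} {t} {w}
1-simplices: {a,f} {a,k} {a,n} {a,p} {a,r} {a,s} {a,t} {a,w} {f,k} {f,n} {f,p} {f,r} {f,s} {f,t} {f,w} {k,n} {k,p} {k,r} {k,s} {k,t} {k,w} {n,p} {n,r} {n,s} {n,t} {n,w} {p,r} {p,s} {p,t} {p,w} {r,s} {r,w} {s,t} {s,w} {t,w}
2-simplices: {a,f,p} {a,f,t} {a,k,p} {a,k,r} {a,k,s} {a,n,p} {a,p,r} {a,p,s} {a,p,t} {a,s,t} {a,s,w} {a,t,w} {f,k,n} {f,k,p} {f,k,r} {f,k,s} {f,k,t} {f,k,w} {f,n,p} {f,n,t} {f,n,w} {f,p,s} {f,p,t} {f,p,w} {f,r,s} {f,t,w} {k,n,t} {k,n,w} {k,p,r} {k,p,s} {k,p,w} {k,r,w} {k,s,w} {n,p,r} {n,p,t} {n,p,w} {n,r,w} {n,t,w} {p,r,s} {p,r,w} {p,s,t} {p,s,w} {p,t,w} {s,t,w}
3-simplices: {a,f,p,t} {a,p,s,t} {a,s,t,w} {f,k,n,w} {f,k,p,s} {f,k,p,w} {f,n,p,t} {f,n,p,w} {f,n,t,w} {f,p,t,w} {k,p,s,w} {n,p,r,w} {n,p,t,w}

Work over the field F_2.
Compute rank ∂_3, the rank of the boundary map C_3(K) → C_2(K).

rank∂_3=12

n_0=9 n_1=35 n_2=44 n_3=13  [Z2]
∂1: piv[af,ak,an,ap,ar,as,at,aw] rk=8  ker:fk,fn,fp,fr,fs,ft,fw,kn,kp,kr,ks,kt,kw,np,nr,ns,nt,nw,pr,ps,pt,pw,rs,rw,st,sw,tw
∂2: piv[afp,aft,akp,akr,aks,anp,apr,aps,apt,ast,asw,atw,fkn,fkp,fkr,fks,fkt,fkw,fnp,fnt,fnw,fpw,frs,ftw,krw,npr] rk=26  ker:fps,fpt,knt,knw,kpr,kps,kpw,ksw,npt,npw,nrw,ntw,prs,prw,pst,psw,ptw,stw
∂3: piv[afpt,apst,astw,fknw,fkps,fkpw,fnpt,fnpw,fntw,fptw,kpsw,nprw] rk=12  ker:nptw
rk∂_3=12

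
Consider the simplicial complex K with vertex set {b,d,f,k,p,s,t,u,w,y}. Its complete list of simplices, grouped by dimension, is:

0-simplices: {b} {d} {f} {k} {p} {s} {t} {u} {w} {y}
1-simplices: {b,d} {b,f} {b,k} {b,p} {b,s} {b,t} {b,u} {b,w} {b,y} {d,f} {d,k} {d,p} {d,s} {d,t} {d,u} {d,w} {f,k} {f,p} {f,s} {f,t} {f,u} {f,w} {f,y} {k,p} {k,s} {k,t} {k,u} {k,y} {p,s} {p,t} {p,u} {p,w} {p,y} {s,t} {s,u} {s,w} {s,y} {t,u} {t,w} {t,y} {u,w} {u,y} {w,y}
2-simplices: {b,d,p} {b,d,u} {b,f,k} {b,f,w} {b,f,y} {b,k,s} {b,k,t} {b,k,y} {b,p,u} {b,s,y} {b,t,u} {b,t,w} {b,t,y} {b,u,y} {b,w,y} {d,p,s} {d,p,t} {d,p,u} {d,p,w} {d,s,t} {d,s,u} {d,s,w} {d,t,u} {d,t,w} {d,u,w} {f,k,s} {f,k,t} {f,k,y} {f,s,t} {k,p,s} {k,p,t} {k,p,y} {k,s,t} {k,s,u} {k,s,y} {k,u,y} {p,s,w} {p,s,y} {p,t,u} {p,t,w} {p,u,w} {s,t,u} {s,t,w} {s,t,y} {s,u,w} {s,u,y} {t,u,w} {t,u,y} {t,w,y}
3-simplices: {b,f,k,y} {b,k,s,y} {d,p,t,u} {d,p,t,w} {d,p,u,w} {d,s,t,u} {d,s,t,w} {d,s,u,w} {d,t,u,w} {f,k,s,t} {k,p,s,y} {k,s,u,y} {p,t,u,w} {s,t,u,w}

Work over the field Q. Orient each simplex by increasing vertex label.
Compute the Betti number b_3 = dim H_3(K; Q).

n_0=10 n_1=43 n_2=49 n_3=14  [Q]
∂1: piv[bd,bf,bk,bp,bs,bt,bu,bw,by] rk=9  ker:df,dk,dp,ds,dt,du,dw,fk,fp,fs,ft,fu,fw,fy,kp,ks,kt,ku,ky,ps,pt,pu,pw,py,st,su,sw,sy,tu,tw,ty,uw,uy,wy
∂2: piv[bdp,bdu,bfk,bfw,bfy,bks,bkt,bky,bpu,bsy,btu,btw,bty,buy,bwy,dps,dpt,dpw,dst,dsu,dsw,dtu,dtw,duw,fks,fkt,fst,kps,kpy,ksu] rk=30  ker:dpu,fky,kpt,kst,ksy,kuy,psw,psy,ptu,ptw,puw,stu,stw,sty,suw,suy,tuw,tuy,twy
∂3: piv[bfky,bksy,dptu,dptw,dpuw,dstu,dstw,dsuw,dtuw,fkst,kpsy,ksuy] rk=12  ker:ptuw,stuw
b_3=(14−12)−0=2

b_3=2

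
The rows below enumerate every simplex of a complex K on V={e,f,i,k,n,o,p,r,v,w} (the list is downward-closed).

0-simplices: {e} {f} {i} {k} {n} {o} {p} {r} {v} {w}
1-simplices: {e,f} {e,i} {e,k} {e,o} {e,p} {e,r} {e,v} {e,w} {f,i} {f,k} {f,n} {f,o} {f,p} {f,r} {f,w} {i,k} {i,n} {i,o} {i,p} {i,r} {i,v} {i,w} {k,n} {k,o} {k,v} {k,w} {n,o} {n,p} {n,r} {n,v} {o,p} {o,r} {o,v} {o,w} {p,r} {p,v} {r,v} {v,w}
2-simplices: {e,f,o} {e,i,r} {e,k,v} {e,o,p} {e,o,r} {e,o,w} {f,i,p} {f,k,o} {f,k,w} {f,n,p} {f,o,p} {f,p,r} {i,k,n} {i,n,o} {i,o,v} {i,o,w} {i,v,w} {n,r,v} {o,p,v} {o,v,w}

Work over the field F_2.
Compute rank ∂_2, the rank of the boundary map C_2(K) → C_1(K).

rank∂_2=19

n_0=10 n_1=38 n_2=20  [Z2]
∂1: piv[ef,ei,ek,eo,ep,er,ev,ew,fn] rk=9  ker:fi,fk,fo,fp,fr,fw,ik,in,io,ip,ir,iv,iw,kn,ko,kv,kw,no,np,nr,nv,op,or,ov,ow,pr,pv,rv,vw
∂2: piv[efo,eir,ekv,eop,eor,eow,fip,fko,fkw,fnp,fop,fpr,ikn,ino,iov,iow,ivw,nrv,opv] rk=19  ker:ovw
rk∂_2=19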